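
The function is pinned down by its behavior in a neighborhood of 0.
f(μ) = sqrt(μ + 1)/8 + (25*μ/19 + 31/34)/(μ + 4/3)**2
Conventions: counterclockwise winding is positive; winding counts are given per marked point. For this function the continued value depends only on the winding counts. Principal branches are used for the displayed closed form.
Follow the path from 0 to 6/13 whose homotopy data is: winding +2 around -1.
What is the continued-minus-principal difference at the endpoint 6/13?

The rational part is single-valued and drops out of the difference; each branch term changes only by its own monodromy.
(1/8)*sqrt(1 - μ/(-1)): winding +2 is even, the square root returns to the same sheet, contribution 0.
Summing the contributions at μ = 6/13 gives 0.

Continued minus principal equals 0.


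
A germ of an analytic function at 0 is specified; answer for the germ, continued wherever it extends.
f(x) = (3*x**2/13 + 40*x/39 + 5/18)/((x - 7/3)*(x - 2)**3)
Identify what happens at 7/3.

The denominator factor x - 7/3 vanishes at 7/3 and appears to the power 1; the numerator there equals 919/234, nonzero, and no other factor vanishes.
Hence a pole whose order is the multiplicity, 1.

The point is a pole of order 1.


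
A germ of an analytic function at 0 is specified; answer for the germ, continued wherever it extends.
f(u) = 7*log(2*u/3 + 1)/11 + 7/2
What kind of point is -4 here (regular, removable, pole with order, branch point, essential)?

The point is a regular point.

There is no denominator, hence no pole anywhere.
Branch term log(1 - u/(-3/2)): argument at -4 is -5/3, nonzero, so -4 is not its branch point (a point on a principal cut is still regular for the continued germ).
So the germ continues analytically to -4.


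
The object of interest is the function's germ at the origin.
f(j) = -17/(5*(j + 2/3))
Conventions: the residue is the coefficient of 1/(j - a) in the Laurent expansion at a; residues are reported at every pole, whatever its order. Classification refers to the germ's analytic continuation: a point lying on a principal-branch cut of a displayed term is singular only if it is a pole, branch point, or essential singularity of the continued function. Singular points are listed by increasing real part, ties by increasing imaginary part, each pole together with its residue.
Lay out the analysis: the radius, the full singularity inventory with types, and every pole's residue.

Denominator factor (j + 2/3): pole of order 1 at -2/3, modulus 2/3.
The radius of convergence is the smallest modulus among the singular points: 2/3.
At the order-1 pole -2/3 set g(j) = (j - (-2/3))*f(j) = -17/5.
Simple pole: residue = g(a) at a = -2/3, which is -17/5.

Radius of convergence at 0: 2/3.
At -2/3: a pole of order 1; residue -17/5.


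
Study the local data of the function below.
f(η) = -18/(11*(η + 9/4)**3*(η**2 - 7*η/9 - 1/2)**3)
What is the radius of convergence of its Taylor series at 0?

The radius of convergence is -7/18 + (1/18)*sqrt(211).

Denominator factor (η + 9/4)^3: pole of order 3 at -9/4, modulus 9/4.
Denominator factor (η**2 - 7*η/9 - 1/2)^3: discriminant 211/81, real irrational roots 7/18 + (1/18)*sqrt(211) and 7/18 - (1/18)*sqrt(211); poles of order 3, moduli 7/18 + (1/18)*sqrt(211) and -7/18 + (1/18)*sqrt(211).
The radius of convergence is the smallest modulus among the singular points: -7/18 + (1/18)*sqrt(211).


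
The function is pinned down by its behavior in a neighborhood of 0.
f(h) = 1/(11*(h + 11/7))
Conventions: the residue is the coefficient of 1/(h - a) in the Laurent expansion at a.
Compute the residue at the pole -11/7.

The residue is 1/11.

At the order-1 pole -11/7 set g(h) = (h - (-11/7))*f(h) = 1/11.
Simple pole: residue = g(a) at a = -11/7, which is 1/11.


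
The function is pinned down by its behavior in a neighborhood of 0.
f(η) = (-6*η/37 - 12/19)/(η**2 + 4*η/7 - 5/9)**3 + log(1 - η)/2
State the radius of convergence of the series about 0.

Denominator factor (η**2 + 4*η/7 - 5/9)^3: discriminant 1124/441, real irrational roots -2/7 + (1/21)*sqrt(281) and -2/7 - (1/21)*sqrt(281); poles of order 3, moduli -2/7 + (1/21)*sqrt(281) and 2/7 + (1/21)*sqrt(281).
Branch term (1/2)*log(1 - η/(1)): its argument vanishes at η = 1, a logarithmic branch point, modulus 1.
The radius of convergence is the smallest modulus among the singular points: -2/7 + (1/21)*sqrt(281).

The radius of convergence is -2/7 + (1/21)*sqrt(281).


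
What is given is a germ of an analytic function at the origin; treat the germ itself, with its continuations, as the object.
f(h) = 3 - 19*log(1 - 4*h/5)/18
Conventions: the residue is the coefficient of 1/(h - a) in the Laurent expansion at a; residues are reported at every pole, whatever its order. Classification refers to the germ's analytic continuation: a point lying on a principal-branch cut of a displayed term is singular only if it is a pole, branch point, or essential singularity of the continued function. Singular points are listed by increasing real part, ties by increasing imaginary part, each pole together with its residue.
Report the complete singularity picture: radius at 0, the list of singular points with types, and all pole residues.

Radius of convergence at 0: 5/4.
At 5/4: a logarithmic branch point.

Branch term (-19/18)*log(1 - h/(5/4)): its argument vanishes at h = 5/4, a logarithmic branch point, modulus 5/4.
The radius of convergence is the smallest modulus among the singular points: 5/4.


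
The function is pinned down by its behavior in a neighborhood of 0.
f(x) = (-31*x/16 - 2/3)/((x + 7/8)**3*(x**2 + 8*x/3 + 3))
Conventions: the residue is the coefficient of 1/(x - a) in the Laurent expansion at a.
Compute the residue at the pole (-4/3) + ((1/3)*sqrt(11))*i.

The residue is (-124496/378125) - ((77888/378125)*sqrt(11))*i.

The factor x**2 + 8*x/3 + 3 splits as (x - a)(x - a') with a = (-4/3) + ((1/3)*sqrt(11))*i, a' = (-4/3) - ((1/3)*sqrt(11))*i. At the order-1 pole a set g(x) = (x - a)*f(x) = [(-31*x/16 - 2/3)/(x + 7/8)**3] / (x - a').
Simple pole: residue = g(a) at a = (-4/3) + ((1/3)*sqrt(11))*i, which is (-124496/378125) - ((77888/378125)*sqrt(11))*i.


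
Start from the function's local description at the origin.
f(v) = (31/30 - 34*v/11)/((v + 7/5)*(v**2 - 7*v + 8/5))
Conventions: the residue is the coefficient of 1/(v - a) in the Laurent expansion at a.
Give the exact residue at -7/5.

At the order-1 pole -7/5 set g(v) = (v - (-7/5))*f(v) = (31/30 - 34*v/11)/(v**2 - 7*v + 8/5).
Simple pole: residue = g(a) at a = -7/5, which is 8845/22044.

The residue is 8845/22044.


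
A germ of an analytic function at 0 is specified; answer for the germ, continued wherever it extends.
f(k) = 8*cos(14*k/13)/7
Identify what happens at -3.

The point is a regular point.

There is no denominator, hence no pole anywhere.
The factor cos(14*k/13) is entire.
So the germ continues analytically to -3.


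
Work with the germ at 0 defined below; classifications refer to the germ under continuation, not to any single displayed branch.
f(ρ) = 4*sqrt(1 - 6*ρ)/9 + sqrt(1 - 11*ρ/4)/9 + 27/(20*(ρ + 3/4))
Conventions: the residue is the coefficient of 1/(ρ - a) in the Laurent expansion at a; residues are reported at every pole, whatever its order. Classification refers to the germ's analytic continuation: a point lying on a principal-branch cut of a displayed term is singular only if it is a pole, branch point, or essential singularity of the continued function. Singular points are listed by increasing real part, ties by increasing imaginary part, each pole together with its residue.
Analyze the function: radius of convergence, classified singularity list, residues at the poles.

Radius of convergence at 0: 1/6.
At -3/4: a pole of order 1; residue 27/20.
At 1/6: an algebraic (square-root) branch point.
At 4/11: an algebraic (square-root) branch point.

Denominator factor (ρ + 3/4): pole of order 1 at -3/4, modulus 3/4.
Branch term (4/9)*sqrt(1 - ρ/(1/6)): its argument vanishes at ρ = 1/6, a square-root branch point, modulus 1/6.
Branch term (1/9)*sqrt(1 - ρ/(4/11)): its argument vanishes at ρ = 4/11, a square-root branch point, modulus 4/11.
The radius of convergence is the smallest modulus among the singular points: 1/6.
The branch terms are analytic at -3/4 and contribute nothing to the residue; only the rational part matters.
At the order-1 pole -3/4 set g(ρ) = (ρ - (-3/4))*(rational part) = 27/20.
Simple pole: residue = g(a) at a = -3/4, which is 27/20.
List the singular points by increasing real part (a conjugate pair: the negative imaginary part first).


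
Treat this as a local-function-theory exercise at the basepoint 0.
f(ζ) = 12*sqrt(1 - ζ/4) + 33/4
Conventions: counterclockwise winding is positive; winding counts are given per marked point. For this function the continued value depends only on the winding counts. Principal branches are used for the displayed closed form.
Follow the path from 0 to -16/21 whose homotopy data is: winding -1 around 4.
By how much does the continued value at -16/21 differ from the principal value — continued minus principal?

The rational part is single-valued and drops out of the difference; each branch term changes only by its own monodromy.
(12)*sqrt(1 - ζ/(4)): winding -1 is odd, the square root flips sign, contributing -2*(12)*sqrt(1 - (-16/21)/(4)) = -2*(12)*sqrt(25/21) = -(40/7)*sqrt(21).
Summing the contributions at ζ = -16/21 gives -(40/7)*sqrt(21).

Continued minus principal equals -(40/7)*sqrt(21).


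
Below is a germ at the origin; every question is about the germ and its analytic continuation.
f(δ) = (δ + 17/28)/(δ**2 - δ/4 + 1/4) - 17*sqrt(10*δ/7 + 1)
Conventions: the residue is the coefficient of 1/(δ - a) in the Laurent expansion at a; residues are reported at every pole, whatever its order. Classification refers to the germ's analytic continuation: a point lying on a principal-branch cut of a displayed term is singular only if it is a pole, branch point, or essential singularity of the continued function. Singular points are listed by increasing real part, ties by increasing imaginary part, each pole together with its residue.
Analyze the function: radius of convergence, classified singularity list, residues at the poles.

Radius of convergence at 0: 1/2.
At -7/10: an algebraic (square-root) branch point.
At (1/8) - ((1/8)*sqrt(15))*i: a pole of order 1; residue (1/2) + ((41/210)*sqrt(15))*i.
At (1/8) + ((1/8)*sqrt(15))*i: a pole of order 1; residue (1/2) - ((41/210)*sqrt(15))*i.

Denominator factor (δ**2 - δ/4 + 1/4): discriminant -15/16, complex-conjugate roots (1/8) + ((1/8)*sqrt(15))*i and (1/8) - ((1/8)*sqrt(15))*i; poles of order 1, moduli 1/2 and 1/2.
Branch term (-17)*sqrt(1 - δ/(-7/10)): its argument vanishes at δ = -7/10, a square-root branch point, modulus 7/10.
The radius of convergence is the smallest modulus among the singular points: 1/2.
The branch term is analytic at (1/8) - ((1/8)*sqrt(15))*i and contributes nothing to the residue; only the rational part matters.
The factor δ**2 - δ/4 + 1/4 splits as (δ - a)(δ - a') with a = (1/8) - ((1/8)*sqrt(15))*i, a' = (1/8) + ((1/8)*sqrt(15))*i. At the order-1 pole a set g(δ) = (δ - a)*(rational part) = [δ + 17/28] / (δ - a').
Simple pole: residue = g(a) at a = (1/8) - ((1/8)*sqrt(15))*i, which is (1/2) + ((41/210)*sqrt(15))*i.
The branch term is analytic at (1/8) + ((1/8)*sqrt(15))*i and contributes nothing to the residue; only the rational part matters.
The factor δ**2 - δ/4 + 1/4 splits as (δ - a)(δ - a') with a = (1/8) + ((1/8)*sqrt(15))*i, a' = (1/8) - ((1/8)*sqrt(15))*i. At the order-1 pole a set g(δ) = (δ - a)*(rational part) = [δ + 17/28] / (δ - a').
Simple pole: residue = g(a) at a = (1/8) + ((1/8)*sqrt(15))*i, which is (1/2) - ((41/210)*sqrt(15))*i.
List the singular points by increasing real part (a conjugate pair: the negative imaginary part first).


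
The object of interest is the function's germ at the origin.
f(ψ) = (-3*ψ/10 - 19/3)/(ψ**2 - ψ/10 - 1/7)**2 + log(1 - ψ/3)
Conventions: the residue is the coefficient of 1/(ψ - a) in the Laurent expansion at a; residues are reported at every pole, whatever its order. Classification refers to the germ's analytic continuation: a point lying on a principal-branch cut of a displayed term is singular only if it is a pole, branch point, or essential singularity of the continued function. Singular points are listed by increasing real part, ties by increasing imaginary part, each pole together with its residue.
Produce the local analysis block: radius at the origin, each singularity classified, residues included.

Radius of convergence at 0: -1/20 + (1/140)*sqrt(2849).
At 1/20 - (1/140)*sqrt(2849): a pole of order 2; residue -(266630/496947)*sqrt(2849).
At 1/20 + (1/140)*sqrt(2849): a pole of order 2; residue (266630/496947)*sqrt(2849).
At 3: a logarithmic branch point.


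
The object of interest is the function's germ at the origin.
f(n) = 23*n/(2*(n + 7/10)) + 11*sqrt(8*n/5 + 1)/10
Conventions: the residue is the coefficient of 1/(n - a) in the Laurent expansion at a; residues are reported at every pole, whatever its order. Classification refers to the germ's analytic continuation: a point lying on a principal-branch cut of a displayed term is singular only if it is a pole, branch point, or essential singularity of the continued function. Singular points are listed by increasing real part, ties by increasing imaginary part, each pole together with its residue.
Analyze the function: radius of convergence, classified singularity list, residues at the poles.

Radius of convergence at 0: 5/8.
At -7/10: a pole of order 1; residue -161/20.
At -5/8: an algebraic (square-root) branch point.

Denominator factor (n + 7/10): pole of order 1 at -7/10, modulus 7/10.
Branch term (11/10)*sqrt(1 - n/(-5/8)): its argument vanishes at n = -5/8, a square-root branch point, modulus 5/8.
The radius of convergence is the smallest modulus among the singular points: 5/8.
The branch term is analytic at -7/10 and contributes nothing to the residue; only the rational part matters.
At the order-1 pole -7/10 set g(n) = (n - (-7/10))*(rational part) = 23*n/2.
Simple pole: residue = g(a) at a = -7/10, which is -161/20.
List the singular points by increasing real part (a conjugate pair: the negative imaginary part first).


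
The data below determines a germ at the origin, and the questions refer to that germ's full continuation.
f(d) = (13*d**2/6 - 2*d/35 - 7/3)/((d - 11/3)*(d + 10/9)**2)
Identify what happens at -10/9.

The point is a pole of order 2.

The denominator factor d + 10/9 vanishes at -10/9 and appears to the power 2; the numerator there equals 689/1701, nonzero, and no other factor vanishes.
Hence a pole whose order is the multiplicity, 2.


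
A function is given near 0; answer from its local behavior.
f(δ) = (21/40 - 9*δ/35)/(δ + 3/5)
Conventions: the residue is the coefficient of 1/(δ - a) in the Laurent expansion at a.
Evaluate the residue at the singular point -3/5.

At the order-1 pole -3/5 set g(δ) = (δ - (-3/5))*f(δ) = 21/40 - 9*δ/35.
Simple pole: residue = g(a) at a = -3/5, which is 951/1400.

The residue is 951/1400.


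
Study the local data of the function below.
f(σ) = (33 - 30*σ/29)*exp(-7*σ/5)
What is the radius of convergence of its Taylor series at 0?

The factor exp(-7*σ/5) is entire and contributes no finite singular point.
The polynomial part has no poles.
No finite singular points: the Taylor series at 0 converges everywhere.

The radius of convergence is infinite.


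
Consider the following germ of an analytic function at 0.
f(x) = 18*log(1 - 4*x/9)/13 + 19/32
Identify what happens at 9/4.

The term (18/13)*log(1 - x/(9/4)) has argument 1 - 9/4/(9/4) = 0 at 9/4: a logarithmic (infinitely-sheeted) branch point; the remaining terms are analytic or single-valued there.

The point is a logarithmic branch point.


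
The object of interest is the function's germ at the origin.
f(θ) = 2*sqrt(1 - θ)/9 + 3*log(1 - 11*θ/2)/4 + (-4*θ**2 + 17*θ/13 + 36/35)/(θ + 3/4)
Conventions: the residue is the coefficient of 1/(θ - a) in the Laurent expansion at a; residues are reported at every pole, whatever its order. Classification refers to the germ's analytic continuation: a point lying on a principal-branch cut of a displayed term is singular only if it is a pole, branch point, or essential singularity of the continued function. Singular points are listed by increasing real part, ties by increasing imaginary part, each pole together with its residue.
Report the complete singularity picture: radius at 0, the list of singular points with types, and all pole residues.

Denominator factor (θ + 3/4): pole of order 1 at -3/4, modulus 3/4.
Branch term (3/4)*log(1 - θ/(2/11)): its argument vanishes at θ = 2/11, a logarithmic branch point, modulus 2/11.
Branch term (2/9)*sqrt(1 - θ/(1)): its argument vanishes at θ = 1, a square-root branch point, modulus 1.
The radius of convergence is the smallest modulus among the singular points: 2/11.
The branch terms are analytic at -3/4 and contribute nothing to the residue; only the rational part matters.
At the order-1 pole -3/4 set g(θ) = (θ - (-3/4))*(rational part) = -4*θ**2 + 17*θ/13 + 36/35.
Simple pole: residue = g(a) at a = -3/4, which is -1002/455.
List the singular points by increasing real part (a conjugate pair: the negative imaginary part first).

Radius of convergence at 0: 2/11.
At -3/4: a pole of order 1; residue -1002/455.
At 2/11: a logarithmic branch point.
At 1: an algebraic (square-root) branch point.


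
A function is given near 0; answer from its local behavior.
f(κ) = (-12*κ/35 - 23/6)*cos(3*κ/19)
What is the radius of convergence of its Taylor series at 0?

The radius of convergence is infinite.

The factor cos(3*κ/19) is entire and contributes no finite singular point.
The polynomial part has no poles.
No finite singular points: the Taylor series at 0 converges everywhere.


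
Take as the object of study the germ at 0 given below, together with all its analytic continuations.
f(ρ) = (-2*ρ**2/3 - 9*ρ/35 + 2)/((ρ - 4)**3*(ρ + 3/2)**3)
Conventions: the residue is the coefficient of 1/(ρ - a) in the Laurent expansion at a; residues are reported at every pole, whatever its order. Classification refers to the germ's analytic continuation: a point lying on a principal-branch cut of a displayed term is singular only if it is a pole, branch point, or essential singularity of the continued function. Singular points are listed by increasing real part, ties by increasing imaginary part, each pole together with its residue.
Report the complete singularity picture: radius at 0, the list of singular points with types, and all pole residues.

Denominator factor (ρ + 3/2)^3: pole of order 3 at -3/2, modulus 3/2.
Denominator factor (ρ - 4)^3: pole of order 3 at 4, modulus 4.
The radius of convergence is the smallest modulus among the singular points: 3/2.
At the order-3 pole -3/2 set g(ρ) = (ρ - (-3/2))^3*f(ρ) = (-2*ρ**2/3 - 9*ρ/35 + 2)/(ρ - 4)**3.
Order-3 pole: residue = g''(a)/2; g''(-3/2) = -18688/3382071, so the residue is -9344/3382071.
At the order-3 pole 4 set g(ρ) = (ρ - (4))^3*f(ρ) = (-2*ρ**2/3 - 9*ρ/35 + 2)/(ρ + 3/2)**3.
Order-3 pole: residue = g''(a)/2; g''(4) = 18688/3382071, so the residue is 9344/3382071.
List the singular points by increasing real part (a conjugate pair: the negative imaginary part first).

Radius of convergence at 0: 3/2.
At -3/2: a pole of order 3; residue -9344/3382071.
At 4: a pole of order 3; residue 9344/3382071.


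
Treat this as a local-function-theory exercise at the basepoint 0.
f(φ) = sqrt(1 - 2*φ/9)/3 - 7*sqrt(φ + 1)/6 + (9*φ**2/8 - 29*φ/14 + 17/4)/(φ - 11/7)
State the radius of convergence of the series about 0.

The radius of convergence is 1.

Denominator factor (φ - 11/7): pole of order 1 at 11/7, modulus 11/7.
Branch term (-7/6)*sqrt(1 - φ/(-1)): its argument vanishes at φ = -1, a square-root branch point, modulus 1.
Branch term (1/3)*sqrt(1 - φ/(9/2)): its argument vanishes at φ = 9/2, a square-root branch point, modulus 9/2.
The radius of convergence is the smallest modulus among the singular points: 1.


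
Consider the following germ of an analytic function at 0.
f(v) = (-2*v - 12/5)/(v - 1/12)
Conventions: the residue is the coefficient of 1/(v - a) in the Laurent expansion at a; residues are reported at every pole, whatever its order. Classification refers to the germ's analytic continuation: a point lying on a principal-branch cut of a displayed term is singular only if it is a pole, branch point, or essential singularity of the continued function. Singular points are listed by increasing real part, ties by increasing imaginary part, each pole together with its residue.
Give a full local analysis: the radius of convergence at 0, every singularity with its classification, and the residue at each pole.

Denominator factor (v - 1/12): pole of order 1 at 1/12, modulus 1/12.
The radius of convergence is the smallest modulus among the singular points: 1/12.
At the order-1 pole 1/12 set g(v) = (v - (1/12))*f(v) = -2*v - 12/5.
Simple pole: residue = g(a) at a = 1/12, which is -77/30.

Radius of convergence at 0: 1/12.
At 1/12: a pole of order 1; residue -77/30.


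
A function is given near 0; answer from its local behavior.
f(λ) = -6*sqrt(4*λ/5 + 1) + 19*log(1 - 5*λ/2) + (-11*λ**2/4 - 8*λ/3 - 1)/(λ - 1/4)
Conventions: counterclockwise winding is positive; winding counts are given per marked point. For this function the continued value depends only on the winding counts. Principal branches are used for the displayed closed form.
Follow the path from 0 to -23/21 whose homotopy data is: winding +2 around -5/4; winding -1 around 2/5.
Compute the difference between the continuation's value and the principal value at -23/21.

Continued minus principal equals -(38)*pi*i.

The rational part is single-valued and drops out of the difference; each branch term changes only by its own monodromy.
(-6)*sqrt(1 - λ/(-5/4)): winding +2 is even, the square root returns to the same sheet, contribution 0.
(19)*log(1 - λ/(2/5)): each positive loop around 2/5 adds 2*pi*i to the log, so winding -1 contributes (19)*(-1)*2*pi*i = -(38)*pi*i.
Summing the contributions at λ = -23/21 gives -(38)*pi*i.


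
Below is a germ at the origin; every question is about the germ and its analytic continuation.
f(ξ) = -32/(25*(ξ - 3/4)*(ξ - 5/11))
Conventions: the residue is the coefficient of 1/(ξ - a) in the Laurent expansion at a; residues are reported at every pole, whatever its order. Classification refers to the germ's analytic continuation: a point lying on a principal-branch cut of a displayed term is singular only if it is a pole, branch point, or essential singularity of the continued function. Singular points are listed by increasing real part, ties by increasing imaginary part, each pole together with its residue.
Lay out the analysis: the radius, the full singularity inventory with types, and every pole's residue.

Radius of convergence at 0: 5/11.
At 5/11: a pole of order 1; residue 1408/325.
At 3/4: a pole of order 1; residue -1408/325.

Denominator factor (ξ - 5/11): pole of order 1 at 5/11, modulus 5/11.
Denominator factor (ξ - 3/4): pole of order 1 at 3/4, modulus 3/4.
The radius of convergence is the smallest modulus among the singular points: 5/11.
At the order-1 pole 5/11 set g(ξ) = (ξ - (5/11))*f(ξ) = -32/(25*(ξ - 3/4)).
Simple pole: residue = g(a) at a = 5/11, which is 1408/325.
At the order-1 pole 3/4 set g(ξ) = (ξ - (3/4))*f(ξ) = -32/(25*(ξ - 5/11)).
Simple pole: residue = g(a) at a = 3/4, which is -1408/325.
List the singular points by increasing real part (a conjugate pair: the negative imaginary part first).


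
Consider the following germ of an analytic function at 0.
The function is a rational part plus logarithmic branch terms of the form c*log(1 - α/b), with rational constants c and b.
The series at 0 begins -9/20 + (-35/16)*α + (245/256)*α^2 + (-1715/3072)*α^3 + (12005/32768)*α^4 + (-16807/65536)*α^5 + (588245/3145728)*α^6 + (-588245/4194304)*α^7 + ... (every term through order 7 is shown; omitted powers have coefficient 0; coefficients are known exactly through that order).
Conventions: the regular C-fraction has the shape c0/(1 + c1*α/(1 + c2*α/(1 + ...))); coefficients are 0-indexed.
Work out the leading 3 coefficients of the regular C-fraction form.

The regular C-fraction coefficients are [-9/20, -175/36, 763/144].

Taylor coefficients (read off): a_0 = -9/20, a_1 = -35/16, a_2 = 245/256.
c0 = a_0 = -9/20. Peel one level at a time: if S = 1 + c*α/S' with S'(0) = 1, then c is the α-coefficient of S and S' = c*α/(S - 1).
S_1 = c0/f = 1 + (-175/36)*α + (133525/5184)*α^2 + ...; c1 = -175/36.
S_2 = c1*α/(S_1 - 1) = 1 + (763/144)*α + ...; c2 = 763/144.


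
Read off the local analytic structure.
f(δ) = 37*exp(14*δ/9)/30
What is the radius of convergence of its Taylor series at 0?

The radius of convergence is infinite.

The factor exp(14*δ/9) is entire and contributes no finite singular point.
The polynomial part has no poles.
No finite singular points: the Taylor series at 0 converges everywhere.


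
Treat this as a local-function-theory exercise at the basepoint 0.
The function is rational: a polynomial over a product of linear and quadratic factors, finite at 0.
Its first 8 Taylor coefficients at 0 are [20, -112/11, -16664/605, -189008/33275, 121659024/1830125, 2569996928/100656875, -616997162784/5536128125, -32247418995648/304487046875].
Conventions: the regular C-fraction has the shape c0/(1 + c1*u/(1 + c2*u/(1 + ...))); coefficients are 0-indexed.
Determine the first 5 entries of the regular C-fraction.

The regular C-fraction coefficients are [20, 28/55, -45/14, 265/126, -280/477].

Taylor coefficients (read off): a_0 = 20, a_1 = -112/11, a_2 = -16664/605, a_3 = -189008/33275, a_4 = 121659024/1830125.
c0 = a_0 = 20. Peel one level at a time: if S = 1 + c*u/S' with S'(0) = 1, then c is the u-coefficient of S and S' = c*u/(S - 1).
S_1 = c0/f = 1 + (28/55)*u + (18/11)*u^2 + ...; c1 = 28/55.
S_2 = c1*u/(S_1 - 1) = 1 + (-45/14)*u + (1325/196)*u^2 + ...; c2 = -45/14.
S_3 = c2*u/(S_2 - 1) = 1 + (265/126)*u + (100/81)*u^2 + ...; c3 = 265/126.
S_4 = c3*u/(S_3 - 1) = 1 + (-280/477)*u + ...; c4 = -280/477.


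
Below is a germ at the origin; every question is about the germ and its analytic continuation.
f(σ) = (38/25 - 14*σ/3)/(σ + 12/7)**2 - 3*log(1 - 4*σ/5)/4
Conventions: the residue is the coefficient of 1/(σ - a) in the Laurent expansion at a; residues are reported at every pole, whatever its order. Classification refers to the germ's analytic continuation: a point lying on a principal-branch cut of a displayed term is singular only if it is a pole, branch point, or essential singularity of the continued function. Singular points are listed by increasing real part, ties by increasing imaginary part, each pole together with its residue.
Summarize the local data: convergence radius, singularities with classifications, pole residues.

Denominator factor (σ + 12/7)^2: pole of order 2 at -12/7, modulus 12/7.
Branch term (-3/4)*log(1 - σ/(5/4)): its argument vanishes at σ = 5/4, a logarithmic branch point, modulus 5/4.
The radius of convergence is the smallest modulus among the singular points: 5/4.
The branch term is analytic at -12/7 and contributes nothing to the residue; only the rational part matters.
At the order-2 pole -12/7 set g(σ) = (σ - (-12/7))^2*(rational part) = 38/25 - 14*σ/3.
Order-2 pole: residue = g'(a); g'(-12/7) = -14/3, so the residue is -14/3.
List the singular points by increasing real part (a conjugate pair: the negative imaginary part first).

Radius of convergence at 0: 5/4.
At -12/7: a pole of order 2; residue -14/3.
At 5/4: a logarithmic branch point.


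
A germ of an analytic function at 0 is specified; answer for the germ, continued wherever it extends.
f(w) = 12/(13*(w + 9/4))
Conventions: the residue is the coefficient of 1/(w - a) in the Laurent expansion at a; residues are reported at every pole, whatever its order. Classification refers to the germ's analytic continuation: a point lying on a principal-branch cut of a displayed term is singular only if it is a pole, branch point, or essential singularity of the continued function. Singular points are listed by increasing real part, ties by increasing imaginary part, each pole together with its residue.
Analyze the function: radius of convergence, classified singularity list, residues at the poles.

Radius of convergence at 0: 9/4.
At -9/4: a pole of order 1; residue 12/13.

Denominator factor (w + 9/4): pole of order 1 at -9/4, modulus 9/4.
The radius of convergence is the smallest modulus among the singular points: 9/4.
At the order-1 pole -9/4 set g(w) = (w - (-9/4))*f(w) = 12/13.
Simple pole: residue = g(a) at a = -9/4, which is 12/13.


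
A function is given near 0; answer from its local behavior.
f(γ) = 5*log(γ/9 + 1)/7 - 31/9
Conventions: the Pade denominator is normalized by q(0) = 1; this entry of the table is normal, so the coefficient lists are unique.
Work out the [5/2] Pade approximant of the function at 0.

The Pade approximant has numerator coefficients [-31/9, -265/567, -2585/214326, 10/107163, -5/3857868, 1/52081218]; denominator coefficients [1, 10/63, 10/1701].

Taylor coefficients needed (expand at 0): a_0 = -31/9, a_1 = 5/63, a_2 = -5/1134, a_3 = 5/15309, a_4 = -5/183708, a_5 = 1/413343, a_6 = -5/22320522, a_7 = 5/234365481.
Write the denominator as Q(γ) = 1 + q1*γ + q2*γ^2. Requiring Q*f - P = O(γ^8) with deg P <= 5 kills the coefficients of γ^6..γ^7 in Q*f:
  γ^6: a_6 + q1*a_5 + q2*a_4 = 0, i.e. -5/22320522 + (1/413343)*q1 + (-5/183708)*q2 = 0.
  γ^7: a_7 + q1*a_6 + q2*a_5 = 0, i.e. 5/234365481 + (-5/22320522)*q1 + (1/413343)*q2 = 0.
Solving this linear system: q1 = 10/63, q2 = 10/1701.
The numerator is Q*f truncated at degree 5: P0 = a_0 = -31/9; P1 = a_1 + q1*a_0 = -265/567; P2 = a_2 + q1*a_1 + q2*a_0 = -2585/214326; P3 = a_3 + q1*a_2 + q2*a_1 = 10/107163; P4 = a_4 + q1*a_3 + q2*a_2 = -5/3857868; P5 = a_5 + q1*a_4 + q2*a_3 = 1/52081218.


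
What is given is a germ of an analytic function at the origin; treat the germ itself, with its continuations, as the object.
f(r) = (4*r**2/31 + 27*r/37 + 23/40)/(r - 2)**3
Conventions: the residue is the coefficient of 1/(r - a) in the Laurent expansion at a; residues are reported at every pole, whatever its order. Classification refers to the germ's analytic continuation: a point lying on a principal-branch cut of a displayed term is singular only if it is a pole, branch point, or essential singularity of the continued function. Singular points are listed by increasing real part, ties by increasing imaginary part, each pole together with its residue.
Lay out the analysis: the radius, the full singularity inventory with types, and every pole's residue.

Radius of convergence at 0: 2.
At 2: a pole of order 3; residue 4/31.

Denominator factor (r - 2)^3: pole of order 3 at 2, modulus 2.
The radius of convergence is the smallest modulus among the singular points: 2.
At the order-3 pole 2 set g(r) = (r - (2))^3*f(r) = 4*r**2/31 + 27*r/37 + 23/40.
Order-3 pole: residue = g''(a)/2; g''(2) = 8/31, so the residue is 4/31.


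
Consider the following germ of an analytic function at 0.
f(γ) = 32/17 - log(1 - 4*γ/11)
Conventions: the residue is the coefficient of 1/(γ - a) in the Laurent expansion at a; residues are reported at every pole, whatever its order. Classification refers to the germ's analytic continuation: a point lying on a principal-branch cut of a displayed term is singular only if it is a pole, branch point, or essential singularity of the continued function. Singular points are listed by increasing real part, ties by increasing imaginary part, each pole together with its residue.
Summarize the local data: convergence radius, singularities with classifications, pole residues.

Radius of convergence at 0: 11/4.
At 11/4: a logarithmic branch point.

Branch term (-1)*log(1 - γ/(11/4)): its argument vanishes at γ = 11/4, a logarithmic branch point, modulus 11/4.
The radius of convergence is the smallest modulus among the singular points: 11/4.


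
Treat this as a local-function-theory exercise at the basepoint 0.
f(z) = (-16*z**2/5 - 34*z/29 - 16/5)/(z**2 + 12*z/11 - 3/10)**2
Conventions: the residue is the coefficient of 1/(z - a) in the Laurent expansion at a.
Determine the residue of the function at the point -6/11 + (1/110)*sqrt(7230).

The residue is (772222/75795705)*sqrt(7230).

The factor z**2 + 12*z/11 - 3/10 splits as (z - a)(z - a') with a = -6/11 + (1/110)*sqrt(7230), a' = -6/11 - (1/110)*sqrt(7230). At the order-2 pole a set g(z) = (z - a)^2*f(z) = [-16*z**2/5 - 34*z/29 - 16/5] / (z - a')^2.
Order-2 pole: residue = g'(a); g'(-6/11 + (1/110)*sqrt(7230)) = (772222/75795705)*sqrt(7230), so the residue is (772222/75795705)*sqrt(7230).


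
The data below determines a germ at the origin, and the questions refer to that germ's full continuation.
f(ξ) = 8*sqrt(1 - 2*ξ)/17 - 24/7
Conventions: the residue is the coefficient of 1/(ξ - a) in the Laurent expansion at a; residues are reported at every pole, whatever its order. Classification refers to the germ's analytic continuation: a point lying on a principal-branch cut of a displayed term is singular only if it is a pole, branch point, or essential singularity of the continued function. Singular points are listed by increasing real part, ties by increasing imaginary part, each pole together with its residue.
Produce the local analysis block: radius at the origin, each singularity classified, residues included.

Radius of convergence at 0: 1/2.
At 1/2: an algebraic (square-root) branch point.

Branch term (8/17)*sqrt(1 - ξ/(1/2)): its argument vanishes at ξ = 1/2, a square-root branch point, modulus 1/2.
The radius of convergence is the smallest modulus among the singular points: 1/2.


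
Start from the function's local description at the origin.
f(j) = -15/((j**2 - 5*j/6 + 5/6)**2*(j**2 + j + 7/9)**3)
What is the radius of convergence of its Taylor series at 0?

The radius of convergence is (1/3)*sqrt(7).

Denominator factor (j**2 - 5*j/6 + 5/6)^2: discriminant -95/36, complex-conjugate roots (5/12) + ((1/12)*sqrt(95))*i and (5/12) - ((1/12)*sqrt(95))*i; poles of order 2, moduli (1/6)*sqrt(30) and (1/6)*sqrt(30).
Denominator factor (j**2 + j + 7/9)^3: discriminant -19/9, complex-conjugate roots (-1/2) + ((1/6)*sqrt(19))*i and (-1/2) - ((1/6)*sqrt(19))*i; poles of order 3, moduli (1/3)*sqrt(7) and (1/3)*sqrt(7).
The radius of convergence is the smallest modulus among the singular points: (1/3)*sqrt(7).


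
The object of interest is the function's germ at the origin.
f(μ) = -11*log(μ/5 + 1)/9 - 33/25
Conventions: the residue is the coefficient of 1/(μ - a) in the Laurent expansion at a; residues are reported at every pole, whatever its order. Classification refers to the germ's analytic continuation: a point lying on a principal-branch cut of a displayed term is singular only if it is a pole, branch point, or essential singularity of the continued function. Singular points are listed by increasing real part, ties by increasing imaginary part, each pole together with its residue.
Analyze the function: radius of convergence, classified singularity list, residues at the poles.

Radius of convergence at 0: 5.
At -5: a logarithmic branch point.

Branch term (-11/9)*log(1 - μ/(-5)): its argument vanishes at μ = -5, a logarithmic branch point, modulus 5.
The radius of convergence is the smallest modulus among the singular points: 5.


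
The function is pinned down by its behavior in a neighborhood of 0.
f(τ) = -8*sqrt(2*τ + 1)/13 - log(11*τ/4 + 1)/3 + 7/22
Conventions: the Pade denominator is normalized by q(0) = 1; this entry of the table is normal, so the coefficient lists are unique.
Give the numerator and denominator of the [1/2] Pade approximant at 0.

Taylor coefficients needed (expand at 0): a_0 = -85/286, a_1 = -239/156, a_2 = 1957/1248, a_3 = -19607/7488.
Write the denominator as Q(τ) = 1 + q1*τ + q2*τ^2. Requiring Q*f - P = O(τ^4) with deg P <= 1 kills the coefficients of τ^2..τ^3 in Q*f:
  τ^2: a_2 + q1*a_1 + q2*a_0 = 0, i.e. 1957/1248 + (-239/156)*q1 + (-85/286)*q2 = 0.
  τ^3: a_3 + q1*a_2 + q2*a_1 = 0, i.e. -19607/7488 + (1957/1248)*q1 + (-239/156)*q2 = 0.
Solving this linear system: q1 = 3405774/3012359, q2 = -79802195/144593232.
The numerator is Q*f truncated at degree 1: P0 = a_0 = -85/286; P1 = a_1 + q1*a_0 = -9656436551/5169208044.

The Pade approximant has numerator coefficients [-85/286, -9656436551/5169208044]; denominator coefficients [1, 3405774/3012359, -79802195/144593232].


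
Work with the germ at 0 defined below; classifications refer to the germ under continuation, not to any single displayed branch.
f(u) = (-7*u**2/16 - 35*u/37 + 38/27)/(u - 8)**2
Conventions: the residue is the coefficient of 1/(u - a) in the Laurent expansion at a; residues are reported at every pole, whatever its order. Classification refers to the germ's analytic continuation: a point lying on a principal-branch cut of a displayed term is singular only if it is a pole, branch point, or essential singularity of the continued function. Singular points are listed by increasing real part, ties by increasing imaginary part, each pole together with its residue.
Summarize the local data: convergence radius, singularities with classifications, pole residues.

Radius of convergence at 0: 8.
At 8: a pole of order 2; residue -294/37.

Denominator factor (u - 8)^2: pole of order 2 at 8, modulus 8.
The radius of convergence is the smallest modulus among the singular points: 8.
At the order-2 pole 8 set g(u) = (u - (8))^2*f(u) = -7*u**2/16 - 35*u/37 + 38/27.
Order-2 pole: residue = g'(a); g'(8) = -294/37, so the residue is -294/37.


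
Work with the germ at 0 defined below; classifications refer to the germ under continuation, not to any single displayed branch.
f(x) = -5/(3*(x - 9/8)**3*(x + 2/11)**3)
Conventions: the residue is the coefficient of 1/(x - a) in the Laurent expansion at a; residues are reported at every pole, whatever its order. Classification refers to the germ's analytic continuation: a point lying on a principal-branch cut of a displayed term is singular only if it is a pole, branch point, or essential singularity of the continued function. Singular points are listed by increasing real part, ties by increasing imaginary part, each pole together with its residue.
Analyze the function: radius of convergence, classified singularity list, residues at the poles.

Denominator factor (x + 2/11)^3: pole of order 3 at -2/11, modulus 2/11.
Denominator factor (x - 9/8)^3: pole of order 3 at 9/8, modulus 9/8.
The radius of convergence is the smallest modulus among the singular points: 2/11.
At the order-3 pole -2/11 set g(x) = (x - (-2/11))^3*f(x) = -5/(3*(x - 9/8)**3).
Order-3 pole: residue = g''(a)/2; g''(-2/11) = 21109276672/4022714375, so the residue is 10554638336/4022714375.
At the order-3 pole 9/8 set g(x) = (x - (9/8))^3*f(x) = -5/(3*(x + 2/11)**3).
Order-3 pole: residue = g''(a)/2; g''(9/8) = -21109276672/4022714375, so the residue is -10554638336/4022714375.
List the singular points by increasing real part (a conjugate pair: the negative imaginary part first).

Radius of convergence at 0: 2/11.
At -2/11: a pole of order 3; residue 10554638336/4022714375.
At 9/8: a pole of order 3; residue -10554638336/4022714375.


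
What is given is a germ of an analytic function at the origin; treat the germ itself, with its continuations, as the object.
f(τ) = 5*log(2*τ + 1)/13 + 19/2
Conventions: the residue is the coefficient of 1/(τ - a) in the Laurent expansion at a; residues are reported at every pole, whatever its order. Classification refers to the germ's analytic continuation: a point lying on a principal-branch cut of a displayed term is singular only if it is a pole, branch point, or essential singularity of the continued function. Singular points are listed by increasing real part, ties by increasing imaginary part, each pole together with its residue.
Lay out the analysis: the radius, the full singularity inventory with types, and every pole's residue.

Branch term (5/13)*log(1 - τ/(-1/2)): its argument vanishes at τ = -1/2, a logarithmic branch point, modulus 1/2.
The radius of convergence is the smallest modulus among the singular points: 1/2.

Radius of convergence at 0: 1/2.
At -1/2: a logarithmic branch point.
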